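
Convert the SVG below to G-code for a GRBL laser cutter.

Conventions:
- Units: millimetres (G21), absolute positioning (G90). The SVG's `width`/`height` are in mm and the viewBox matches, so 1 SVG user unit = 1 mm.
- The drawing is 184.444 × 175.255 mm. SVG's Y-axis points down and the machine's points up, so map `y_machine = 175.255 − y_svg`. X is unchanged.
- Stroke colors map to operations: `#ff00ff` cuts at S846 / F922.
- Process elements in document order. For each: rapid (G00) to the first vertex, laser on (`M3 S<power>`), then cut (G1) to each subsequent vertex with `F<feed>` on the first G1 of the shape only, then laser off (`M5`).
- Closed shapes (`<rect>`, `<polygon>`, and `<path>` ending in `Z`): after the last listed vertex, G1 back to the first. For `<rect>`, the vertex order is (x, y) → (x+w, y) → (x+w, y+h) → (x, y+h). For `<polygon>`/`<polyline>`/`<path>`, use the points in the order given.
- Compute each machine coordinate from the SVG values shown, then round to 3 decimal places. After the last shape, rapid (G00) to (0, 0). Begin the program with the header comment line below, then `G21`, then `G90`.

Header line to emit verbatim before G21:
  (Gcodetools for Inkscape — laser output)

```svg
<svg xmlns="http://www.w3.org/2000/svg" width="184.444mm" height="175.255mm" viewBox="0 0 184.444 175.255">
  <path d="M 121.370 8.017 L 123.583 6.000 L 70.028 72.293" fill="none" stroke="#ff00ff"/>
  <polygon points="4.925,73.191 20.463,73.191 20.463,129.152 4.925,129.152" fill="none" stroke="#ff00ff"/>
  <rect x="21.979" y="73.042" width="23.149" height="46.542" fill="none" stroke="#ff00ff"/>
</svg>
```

(Gcodetools for Inkscape — laser output)
G21
G90
G00 X121.370 Y167.238
M3 S846
G1 X123.583 Y169.255 F922
G1 X70.028 Y102.962
M5
G00 X4.925 Y102.064
M3 S846
G1 X20.463 Y102.064 F922
G1 X20.463 Y46.103
G1 X4.925 Y46.103
G1 X4.925 Y102.064
M5
G00 X21.979 Y102.213
M3 S846
G1 X45.128 Y102.213 F922
G1 X45.128 Y55.671
G1 X21.979 Y55.671
G1 X21.979 Y102.213
M5
G00 X0.000 Y0.000

viewBox `0 0 184.444 175.255` with mm width/height → 1 unit = 1 mm. Flip: y_m = 175.255 − y_svg.

**Shape 1** — `<path>` open polyline, stroke `#ff00ff` → cut (S846, F922). Machine vertices: (121.370,167.238) → (123.583,169.255) → (70.028,102.962). Open path.

**Shape 2** — `<polygon>` rectangle, stroke `#ff00ff` → cut (S846, F922). Machine vertices: (4.925,102.064) → (20.463,102.064) → (20.463,46.103) → (4.925,46.103) → (4.925,102.064). Closed: final G1 returns to the first vertex.

**Shape 3** — `<rect>` rectangle, stroke `#ff00ff` → cut (S846, F922). Machine vertices: (21.979,102.213) → (45.128,102.213) → (45.128,55.671) → (21.979,55.671) → (21.979,102.213). Closed: final G1 returns to the first vertex.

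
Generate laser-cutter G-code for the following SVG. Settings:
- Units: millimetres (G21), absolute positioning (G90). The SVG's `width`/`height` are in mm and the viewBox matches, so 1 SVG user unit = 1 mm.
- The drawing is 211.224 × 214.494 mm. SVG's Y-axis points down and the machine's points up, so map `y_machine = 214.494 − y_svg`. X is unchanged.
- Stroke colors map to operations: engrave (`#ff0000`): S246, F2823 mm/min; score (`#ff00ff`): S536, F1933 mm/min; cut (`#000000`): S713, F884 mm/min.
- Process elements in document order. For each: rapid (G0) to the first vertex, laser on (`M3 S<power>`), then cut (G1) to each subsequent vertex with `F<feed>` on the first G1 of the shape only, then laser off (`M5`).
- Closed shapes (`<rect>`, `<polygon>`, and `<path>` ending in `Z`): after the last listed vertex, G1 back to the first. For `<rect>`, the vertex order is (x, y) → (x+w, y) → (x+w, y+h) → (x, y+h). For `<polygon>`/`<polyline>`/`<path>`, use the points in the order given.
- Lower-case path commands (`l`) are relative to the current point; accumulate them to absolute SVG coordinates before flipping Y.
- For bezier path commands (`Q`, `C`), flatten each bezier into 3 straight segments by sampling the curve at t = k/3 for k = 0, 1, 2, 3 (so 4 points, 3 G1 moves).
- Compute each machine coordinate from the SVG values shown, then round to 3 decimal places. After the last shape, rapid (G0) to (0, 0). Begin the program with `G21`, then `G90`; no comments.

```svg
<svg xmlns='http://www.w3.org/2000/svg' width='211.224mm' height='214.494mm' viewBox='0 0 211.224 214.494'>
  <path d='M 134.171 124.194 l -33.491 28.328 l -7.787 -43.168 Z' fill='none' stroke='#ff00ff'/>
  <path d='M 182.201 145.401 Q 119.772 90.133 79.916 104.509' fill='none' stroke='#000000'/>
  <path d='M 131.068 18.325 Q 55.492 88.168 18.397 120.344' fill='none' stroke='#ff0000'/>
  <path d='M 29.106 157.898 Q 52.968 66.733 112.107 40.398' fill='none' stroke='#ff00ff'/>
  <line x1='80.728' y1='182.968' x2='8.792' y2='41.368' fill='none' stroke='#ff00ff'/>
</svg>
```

G21
G90
G0 X134.171 Y90.300
M3 S536
G1 X100.680 Y61.972 F1933
G1 X92.893 Y105.140
G1 X134.171 Y90.300
M5
G0 X182.201 Y69.093
M3 S713
G1 X143.090 Y98.200 F884
G1 X108.995 Y111.831
G1 X79.916 Y109.985
M5
G0 X131.068 Y196.169
M3 S246
G1 X84.960 Y153.792 F2823
G1 X47.403 Y119.786
G1 X18.397 Y94.150
M5
G0 X29.106 Y56.596
M3 S536
G1 X48.934 Y110.169 F1933
G1 X76.601 Y149.336
G1 X112.107 Y174.096
M5
G0 X80.728 Y31.526
M3 S536
G1 X8.792 Y173.126 F1933
M5
G0 X0.000 Y0.000

viewBox `0 0 211.224 214.494` with mm width/height → 1 unit = 1 mm. Flip: y_m = 214.494 − y_svg.

**Shape 1** — `<path>` regular polygon, stroke `#ff00ff` → score (S536, F1933). Machine vertices: (134.171,90.300) → (100.680,61.972) → (92.893,105.140) → (134.171,90.300). Closed: final G1 returns to the first vertex.

**Shape 2** — `<path>` quadratic bezier, stroke `#000000` → cut (S713, F884). Control points (SVG): P0=(182.201,145.401), P1=(119.772,90.133), P2=(79.916,104.509); sampled at t=k/3. Machine vertices: (182.201,69.093) → (143.090,98.200) → (108.995,111.831) → (79.916,109.985). Open path.

**Shape 3** — `<path>` quadratic bezier, stroke `#ff0000` → engrave (S246, F2823). Control points (SVG): P0=(131.068,18.325), P1=(55.492,88.168), P2=(18.397,120.344); sampled at t=k/3. Machine vertices: (131.068,196.169) → (84.960,153.792) → (47.403,119.786) → (18.397,94.150). Open path.

**Shape 4** — `<path>` quadratic bezier, stroke `#ff00ff` → score (S536, F1933). Control points (SVG): P0=(29.106,157.898), P1=(52.968,66.733), P2=(112.107,40.398); sampled at t=k/3. Machine vertices: (29.106,56.596) → (48.934,110.169) → (76.601,149.336) → (112.107,174.096). Open path.

**Shape 5** — `<line>` line segment, stroke `#ff00ff` → score (S536, F1933). Machine vertices: (80.728,31.526) → (8.792,173.126). Open path.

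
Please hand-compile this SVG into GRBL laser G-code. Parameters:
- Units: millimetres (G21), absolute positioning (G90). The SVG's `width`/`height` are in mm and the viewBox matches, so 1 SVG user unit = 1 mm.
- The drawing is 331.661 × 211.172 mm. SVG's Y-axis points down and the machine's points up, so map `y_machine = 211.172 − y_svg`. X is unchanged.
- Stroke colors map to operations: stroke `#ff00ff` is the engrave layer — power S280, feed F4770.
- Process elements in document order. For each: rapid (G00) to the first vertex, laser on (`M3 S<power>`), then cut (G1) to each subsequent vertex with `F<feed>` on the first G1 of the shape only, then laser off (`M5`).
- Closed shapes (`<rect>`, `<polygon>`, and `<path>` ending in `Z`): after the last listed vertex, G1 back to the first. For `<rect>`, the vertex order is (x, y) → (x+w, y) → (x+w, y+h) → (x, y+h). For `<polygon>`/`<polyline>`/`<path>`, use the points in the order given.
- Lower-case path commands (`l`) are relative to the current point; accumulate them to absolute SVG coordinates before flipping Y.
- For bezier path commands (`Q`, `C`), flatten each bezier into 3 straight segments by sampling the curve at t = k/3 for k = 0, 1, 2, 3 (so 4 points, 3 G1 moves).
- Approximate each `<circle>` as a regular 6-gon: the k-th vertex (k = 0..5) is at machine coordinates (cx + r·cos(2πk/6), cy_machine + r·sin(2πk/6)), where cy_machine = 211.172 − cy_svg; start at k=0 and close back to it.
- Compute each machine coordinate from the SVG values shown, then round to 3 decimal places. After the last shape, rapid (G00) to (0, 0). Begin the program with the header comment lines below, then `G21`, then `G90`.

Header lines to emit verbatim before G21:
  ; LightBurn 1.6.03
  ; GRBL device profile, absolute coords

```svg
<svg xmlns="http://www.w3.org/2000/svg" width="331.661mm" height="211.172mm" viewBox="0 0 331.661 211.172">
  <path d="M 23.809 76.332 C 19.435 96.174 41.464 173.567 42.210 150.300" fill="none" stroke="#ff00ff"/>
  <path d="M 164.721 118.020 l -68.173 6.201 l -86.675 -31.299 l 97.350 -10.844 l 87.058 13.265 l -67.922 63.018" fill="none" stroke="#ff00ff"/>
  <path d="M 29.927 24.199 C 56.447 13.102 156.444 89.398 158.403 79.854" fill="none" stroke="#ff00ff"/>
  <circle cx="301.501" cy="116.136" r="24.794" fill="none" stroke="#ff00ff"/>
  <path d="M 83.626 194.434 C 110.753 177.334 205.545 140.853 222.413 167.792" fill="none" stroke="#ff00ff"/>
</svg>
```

; LightBurn 1.6.03
; GRBL device profile, absolute coords
G21
G90
G00 X23.809 Y134.840
M3 S280
G1 X26.470 Y101.674 F4770
G1 X36.136 Y65.299
G1 X42.210 Y60.872
M5
G00 X164.721 Y93.152
M3 S280
G1 X96.548 Y86.951 F4770
G1 X9.873 Y118.250
G1 X107.223 Y129.094
G1 X194.281 Y115.829
G1 X126.359 Y52.811
M5
G00 X29.927 Y186.973
M3 S280
G1 X74.587 Y175.355 F4770
G1 X130.117 Y143.971
G1 X158.403 Y131.318
M5
G00 X326.295 Y95.036
M3 S280
G1 X313.898 Y116.508 F4770
G1 X289.104 Y116.508
G1 X276.707 Y95.036
G1 X289.104 Y73.564
G1 X313.898 Y73.564
G1 X326.295 Y95.036
M5
G00 X83.626 Y16.738
M3 S280
G1 X127.916 Y37.232 F4770
G1 X184.963 Y52.246
G1 X222.413 Y43.380
M5
G00 X0.000 Y0.000

viewBox `0 0 331.661 211.172` with mm width/height → 1 unit = 1 mm. Flip: y_m = 211.172 − y_svg.

**Shape 1** — `<path>` cubic bezier, stroke `#ff00ff` → engrave (S280, F4770). Control points (SVG): P0=(23.809,76.332), P1=(19.435,96.174), P2=(41.464,173.567), P3=(42.210,150.300); sampled at t=k/3. Machine vertices: (23.809,134.840) → (26.470,101.674) → (36.136,65.299) → (42.210,60.872). Open path.

**Shape 2** — `<path>` open polyline, stroke `#ff00ff` → engrave (S280, F4770). Machine vertices: (164.721,93.152) → (96.548,86.951) → (9.873,118.250) → (107.223,129.094) → (194.281,115.829) → (126.359,52.811). Open path.

**Shape 3** — `<path>` cubic bezier, stroke `#ff00ff` → engrave (S280, F4770). Control points (SVG): P0=(29.927,24.199), P1=(56.447,13.102), P2=(156.444,89.398), P3=(158.403,79.854); sampled at t=k/3. Machine vertices: (29.927,186.973) → (74.587,175.355) → (130.117,143.971) → (158.403,131.318). Open path.

**Shape 4** — `<circle>` circle, stroke `#ff00ff` → engrave (S280, F4770). Machine vertices: (326.295,95.036) → (313.898,116.508) → (289.104,116.508) → (276.707,95.036) → (289.104,73.564) → (313.898,73.564) → (326.295,95.036). Closed: final G1 returns to the first vertex.

**Shape 5** — `<path>` cubic bezier, stroke `#ff00ff` → engrave (S280, F4770). Control points (SVG): P0=(83.626,194.434), P1=(110.753,177.334), P2=(205.545,140.853), P3=(222.413,167.792); sampled at t=k/3. Machine vertices: (83.626,16.738) → (127.916,37.232) → (184.963,52.246) → (222.413,43.380). Open path.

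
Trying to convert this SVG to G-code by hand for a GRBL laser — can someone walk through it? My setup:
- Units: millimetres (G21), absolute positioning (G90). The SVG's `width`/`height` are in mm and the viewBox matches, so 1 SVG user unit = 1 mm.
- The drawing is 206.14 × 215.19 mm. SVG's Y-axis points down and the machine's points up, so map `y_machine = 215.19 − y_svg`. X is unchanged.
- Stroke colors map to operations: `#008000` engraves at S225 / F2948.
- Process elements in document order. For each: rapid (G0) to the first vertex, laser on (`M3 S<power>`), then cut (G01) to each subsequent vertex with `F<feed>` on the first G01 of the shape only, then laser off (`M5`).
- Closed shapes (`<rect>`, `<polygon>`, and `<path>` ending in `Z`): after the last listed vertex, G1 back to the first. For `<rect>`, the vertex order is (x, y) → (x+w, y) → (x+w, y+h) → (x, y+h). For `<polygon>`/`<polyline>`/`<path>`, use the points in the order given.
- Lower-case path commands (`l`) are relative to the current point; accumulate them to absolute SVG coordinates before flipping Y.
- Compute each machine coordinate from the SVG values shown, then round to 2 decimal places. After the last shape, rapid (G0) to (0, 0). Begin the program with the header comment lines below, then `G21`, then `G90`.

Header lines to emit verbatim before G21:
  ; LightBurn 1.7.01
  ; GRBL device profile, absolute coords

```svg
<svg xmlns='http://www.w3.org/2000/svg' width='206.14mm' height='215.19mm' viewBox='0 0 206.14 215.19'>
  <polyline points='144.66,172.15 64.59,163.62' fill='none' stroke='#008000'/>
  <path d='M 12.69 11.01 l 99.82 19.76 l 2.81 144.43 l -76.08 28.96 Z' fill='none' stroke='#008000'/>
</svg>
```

viewBox `0 0 206.14 215.19` with mm width/height → 1 unit = 1 mm. Flip: y_m = 215.19 − y_svg.

**Shape 1** — `<polyline>` line segment, stroke `#008000` → engrave (S225, F2948). Machine vertices: (144.66,43.04) → (64.59,51.57). Open path.

**Shape 2** — `<path>` closed polygon, stroke `#008000` → engrave (S225, F2948). Machine vertices: (12.69,204.18) → (112.51,184.42) → (115.32,39.99) → (39.24,11.03) → (12.69,204.18). Closed: final G1 returns to the first vertex.

; LightBurn 1.7.01
; GRBL device profile, absolute coords
G21
G90
G0 X144.66 Y43.04
M3 S225
G01 X64.59 Y51.57 F2948
M5
G0 X12.69 Y204.18
M3 S225
G01 X112.51 Y184.42 F2948
G01 X115.32 Y39.99
G01 X39.24 Y11.03
G01 X12.69 Y204.18
M5
G0 X0.00 Y0.00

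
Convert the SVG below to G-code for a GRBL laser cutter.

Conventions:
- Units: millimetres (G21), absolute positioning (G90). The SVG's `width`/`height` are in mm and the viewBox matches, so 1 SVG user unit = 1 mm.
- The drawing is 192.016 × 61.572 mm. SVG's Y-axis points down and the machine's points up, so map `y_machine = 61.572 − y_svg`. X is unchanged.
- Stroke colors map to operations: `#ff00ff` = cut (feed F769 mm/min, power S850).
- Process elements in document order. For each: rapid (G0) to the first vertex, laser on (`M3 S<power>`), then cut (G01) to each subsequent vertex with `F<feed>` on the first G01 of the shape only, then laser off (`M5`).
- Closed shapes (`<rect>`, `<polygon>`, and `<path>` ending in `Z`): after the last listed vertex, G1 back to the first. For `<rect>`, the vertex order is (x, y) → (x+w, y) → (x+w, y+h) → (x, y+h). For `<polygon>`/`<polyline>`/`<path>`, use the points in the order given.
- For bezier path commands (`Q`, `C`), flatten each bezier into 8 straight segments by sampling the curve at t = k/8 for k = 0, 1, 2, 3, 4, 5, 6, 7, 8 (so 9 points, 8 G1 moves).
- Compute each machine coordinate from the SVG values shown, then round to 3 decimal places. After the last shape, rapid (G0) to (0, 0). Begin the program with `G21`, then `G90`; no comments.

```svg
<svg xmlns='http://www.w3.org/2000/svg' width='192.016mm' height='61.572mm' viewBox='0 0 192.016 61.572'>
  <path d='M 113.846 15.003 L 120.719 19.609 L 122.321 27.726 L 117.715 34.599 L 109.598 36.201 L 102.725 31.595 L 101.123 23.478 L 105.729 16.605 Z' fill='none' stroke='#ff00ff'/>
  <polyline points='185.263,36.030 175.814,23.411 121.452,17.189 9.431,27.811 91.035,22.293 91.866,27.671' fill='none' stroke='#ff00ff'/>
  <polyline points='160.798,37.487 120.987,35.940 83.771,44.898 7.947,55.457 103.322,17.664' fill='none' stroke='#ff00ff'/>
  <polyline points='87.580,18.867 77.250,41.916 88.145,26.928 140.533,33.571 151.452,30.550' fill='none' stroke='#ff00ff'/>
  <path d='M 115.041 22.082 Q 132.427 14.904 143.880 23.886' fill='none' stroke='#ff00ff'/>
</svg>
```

G21
G90
G0 X113.846 Y46.569
M3 S850
G01 X120.719 Y41.963 F769
G01 X122.321 Y33.846
G01 X117.715 Y26.973
G01 X109.598 Y25.371
G01 X102.725 Y29.977
G01 X101.123 Y38.094
G01 X105.729 Y44.967
G01 X113.846 Y46.569
M5
G0 X185.263 Y25.542
M3 S850
G01 X175.814 Y38.161 F769
G01 X121.452 Y44.383
G01 X9.431 Y33.761
G01 X91.035 Y39.279
G01 X91.866 Y33.901
M5
G0 X160.798 Y24.085
M3 S850
G01 X120.987 Y25.632 F769
G01 X83.771 Y16.674
G01 X7.947 Y6.115
G01 X103.322 Y43.908
M5
G0 X87.580 Y42.705
M3 S850
G01 X77.250 Y19.656 F769
G01 X88.145 Y34.644
G01 X140.533 Y28.001
G01 X151.452 Y31.022
M5
G0 X115.041 Y39.490
M3 S850
G01 X119.295 Y41.032 F769
G01 X123.363 Y42.069
G01 X127.246 Y42.601
G01 X130.944 Y42.628
G01 X134.456 Y42.150
G01 X137.783 Y41.167
G01 X140.924 Y39.679
G01 X143.880 Y37.686
M5
G0 X0.000 Y0.000

Since the viewBox matches the mm dimensions, user units are millimetres directly. The only transform is the Y-flip y_m = 61.572 − y_svg.

Shape 1 is a regular polygon drawn with `<path>`. Its stroke #ff00ff means cut at S850, F769. After flipping Y the toolpath is (113.846,46.569) → (120.719,41.963) → (122.321,33.846) → (117.715,26.973) → (109.598,25.371) → (102.725,29.977) → (101.123,38.094) → (105.729,44.967) → (113.846,46.569), returning to the start.

Shape 2 is a open polyline drawn with `<polyline>`. Its stroke #ff00ff means cut at S850, F769. After flipping Y the toolpath is (185.263,25.542) → (175.814,38.161) → (121.452,44.383) → (9.431,33.761) → (91.035,39.279) → (91.866,33.901).

Shape 3 is a open polyline drawn with `<polyline>`. Its stroke #ff00ff means cut at S850, F769. After flipping Y the toolpath is (160.798,24.085) → (120.987,25.632) → (83.771,16.674) → (7.947,6.115) → (103.322,43.908).

Shape 4 is a open polyline drawn with `<polyline>`. Its stroke #ff00ff means cut at S850, F769. After flipping Y the toolpath is (87.580,42.705) → (77.250,19.656) → (88.145,34.644) → (140.533,28.001) → (151.452,31.022).

Shape 5 is a quadratic bezier drawn with `<path>`. Its stroke #ff00ff means cut at S850, F769. After flipping Y the toolpath is (115.041,39.490) → (119.295,41.032) → (123.363,42.069) → (127.246,42.601) → (130.944,42.628) → (134.456,42.150) → (137.783,41.167) → (140.924,39.679) → (143.880,37.686).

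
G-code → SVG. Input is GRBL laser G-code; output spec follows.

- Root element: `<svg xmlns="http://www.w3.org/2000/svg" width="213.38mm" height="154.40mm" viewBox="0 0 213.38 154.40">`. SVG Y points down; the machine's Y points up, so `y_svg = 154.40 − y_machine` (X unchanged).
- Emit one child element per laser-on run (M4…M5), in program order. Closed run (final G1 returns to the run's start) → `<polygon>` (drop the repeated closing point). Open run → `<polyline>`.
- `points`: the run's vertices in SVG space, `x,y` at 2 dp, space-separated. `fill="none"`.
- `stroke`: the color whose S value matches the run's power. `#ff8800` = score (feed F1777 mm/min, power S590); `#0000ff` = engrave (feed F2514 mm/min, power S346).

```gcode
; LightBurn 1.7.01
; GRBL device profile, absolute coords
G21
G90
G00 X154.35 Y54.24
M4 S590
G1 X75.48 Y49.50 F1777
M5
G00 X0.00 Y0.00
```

<svg xmlns="http://www.w3.org/2000/svg" width="213.38mm" height="154.40mm" viewBox="0 0 213.38 154.40">
  <polyline points="154.35,100.16 75.48,104.90" fill="none" stroke="#ff8800"/>
</svg>

Machine Y-up, SVG Y-down with viewBox height 154.40, so y_svg = 154.40 − y_machine; X carries over. Every run uses S590, so all elements get stroke `#ff8800` (score).

Run 1: The run is open, so emit a `<polyline>` with points (Y-flipped): 154.35,100.16 75.48,104.90.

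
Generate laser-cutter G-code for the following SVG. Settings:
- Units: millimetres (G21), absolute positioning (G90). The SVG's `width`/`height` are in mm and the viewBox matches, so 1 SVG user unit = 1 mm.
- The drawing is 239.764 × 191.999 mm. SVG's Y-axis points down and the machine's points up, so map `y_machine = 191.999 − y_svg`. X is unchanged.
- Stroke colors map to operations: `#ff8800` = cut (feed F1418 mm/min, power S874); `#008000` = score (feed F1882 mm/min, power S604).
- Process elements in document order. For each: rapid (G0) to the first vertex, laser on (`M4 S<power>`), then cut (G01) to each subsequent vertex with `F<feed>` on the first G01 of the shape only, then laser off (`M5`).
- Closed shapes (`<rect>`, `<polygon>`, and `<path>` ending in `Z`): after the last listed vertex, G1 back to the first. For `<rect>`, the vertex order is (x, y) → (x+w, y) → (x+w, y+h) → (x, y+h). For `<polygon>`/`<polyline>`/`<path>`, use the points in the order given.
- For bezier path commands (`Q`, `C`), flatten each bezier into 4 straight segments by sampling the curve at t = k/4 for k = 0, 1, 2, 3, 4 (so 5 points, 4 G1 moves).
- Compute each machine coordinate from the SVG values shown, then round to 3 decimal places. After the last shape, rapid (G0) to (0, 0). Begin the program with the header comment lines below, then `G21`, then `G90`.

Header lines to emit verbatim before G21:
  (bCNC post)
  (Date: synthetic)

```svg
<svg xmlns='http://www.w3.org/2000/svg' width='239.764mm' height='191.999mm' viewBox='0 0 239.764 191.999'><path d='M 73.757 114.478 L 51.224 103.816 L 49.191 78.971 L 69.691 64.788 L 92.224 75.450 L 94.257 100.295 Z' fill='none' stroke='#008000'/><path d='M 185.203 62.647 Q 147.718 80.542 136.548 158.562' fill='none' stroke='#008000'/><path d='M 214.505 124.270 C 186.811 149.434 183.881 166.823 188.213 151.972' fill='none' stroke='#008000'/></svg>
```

viewBox `0 0 239.764 191.999` with mm width/height → 1 unit = 1 mm. Flip: y_m = 191.999 − y_svg.

**Shape 1** — `<path>` regular polygon, stroke `#008000` → score (S604, F1882). Machine vertices: (73.757,77.521) → (51.224,88.183) → (49.191,113.028) → (69.691,127.211) → (92.224,116.549) → (94.257,91.704) → (73.757,77.521). Closed: final G1 returns to the first vertex.

**Shape 2** — `<path>` quadratic bezier, stroke `#008000` → score (S604, F1882). Control points (SVG): P0=(185.203,62.647), P1=(147.718,80.542), P2=(136.548,158.562); sampled at t=k/4. Machine vertices: (185.203,129.352) → (168.105,116.647) → (154.297,96.426) → (143.778,68.689) → (136.548,33.437). Open path.

**Shape 3** — `<path>` cubic bezier, stroke `#008000` → score (S604, F1882). Control points (SVG): P0=(214.505,124.270), P1=(186.811,149.434), P2=(183.881,166.823), P3=(188.213,151.972); sampled at t=k/4. Machine vertices: (214.505,67.729) → (198.104,50.696) → (189.349,38.872) → (186.599,34.551) → (188.213,40.027). Open path.

(bCNC post)
(Date: synthetic)
G21
G90
G0 X73.757 Y77.521
M4 S604
G01 X51.224 Y88.183 F1882
G01 X49.191 Y113.028
G01 X69.691 Y127.211
G01 X92.224 Y116.549
G01 X94.257 Y91.704
G01 X73.757 Y77.521
M5
G0 X185.203 Y129.352
M4 S604
G01 X168.105 Y116.647 F1882
G01 X154.297 Y96.426
G01 X143.778 Y68.689
G01 X136.548 Y33.437
M5
G0 X214.505 Y67.729
M4 S604
G01 X198.104 Y50.696 F1882
G01 X189.349 Y38.872
G01 X186.599 Y34.551
G01 X188.213 Y40.027
M5
G0 X0.000 Y0.000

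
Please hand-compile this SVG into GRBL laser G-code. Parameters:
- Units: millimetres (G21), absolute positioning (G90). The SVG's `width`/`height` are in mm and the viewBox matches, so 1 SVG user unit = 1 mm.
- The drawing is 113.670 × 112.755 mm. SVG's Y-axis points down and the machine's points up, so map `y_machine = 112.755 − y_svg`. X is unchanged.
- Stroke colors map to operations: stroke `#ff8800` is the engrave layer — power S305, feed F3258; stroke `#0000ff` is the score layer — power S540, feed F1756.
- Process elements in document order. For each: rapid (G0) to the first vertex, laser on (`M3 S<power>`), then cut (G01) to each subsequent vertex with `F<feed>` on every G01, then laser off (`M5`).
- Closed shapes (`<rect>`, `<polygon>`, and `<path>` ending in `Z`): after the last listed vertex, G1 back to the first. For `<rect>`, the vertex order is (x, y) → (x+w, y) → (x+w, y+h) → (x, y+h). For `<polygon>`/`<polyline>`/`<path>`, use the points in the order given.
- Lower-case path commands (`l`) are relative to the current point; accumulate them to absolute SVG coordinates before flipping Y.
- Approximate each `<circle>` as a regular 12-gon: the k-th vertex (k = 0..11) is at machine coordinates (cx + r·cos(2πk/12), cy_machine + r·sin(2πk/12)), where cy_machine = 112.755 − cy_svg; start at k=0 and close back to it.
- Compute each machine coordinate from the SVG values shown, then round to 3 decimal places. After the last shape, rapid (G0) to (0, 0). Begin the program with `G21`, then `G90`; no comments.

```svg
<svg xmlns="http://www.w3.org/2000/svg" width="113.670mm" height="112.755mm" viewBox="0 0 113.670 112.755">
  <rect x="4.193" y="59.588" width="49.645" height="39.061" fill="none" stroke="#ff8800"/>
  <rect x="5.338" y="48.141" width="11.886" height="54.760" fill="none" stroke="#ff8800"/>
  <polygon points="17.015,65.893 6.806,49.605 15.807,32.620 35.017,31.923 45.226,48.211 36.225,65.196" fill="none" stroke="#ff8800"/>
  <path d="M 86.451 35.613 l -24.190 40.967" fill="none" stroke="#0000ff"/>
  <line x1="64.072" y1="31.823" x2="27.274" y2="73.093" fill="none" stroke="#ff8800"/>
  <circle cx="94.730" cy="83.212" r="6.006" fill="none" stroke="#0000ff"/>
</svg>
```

Since the viewBox matches the mm dimensions, user units are millimetres directly. The only transform is the Y-flip y_m = 112.755 − y_svg.

Shape 1 is a rectangle drawn with `<rect>`. Its stroke #ff8800 means engrave at S305, F3258. After flipping Y the toolpath is (4.193,53.167) → (53.838,53.167) → (53.838,14.106) → (4.193,14.106) → (4.193,53.167), returning to the start.

Shape 2 is a rectangle drawn with `<rect>`. Its stroke #ff8800 means engrave at S305, F3258. After flipping Y the toolpath is (5.338,64.614) → (17.224,64.614) → (17.224,9.854) → (5.338,9.854) → (5.338,64.614), returning to the start.

Shape 3 is a regular polygon drawn with `<polygon>`. Its stroke #ff8800 means engrave at S305, F3258. After flipping Y the toolpath is (17.015,46.862) → (6.806,63.150) → (15.807,80.135) → (35.017,80.832) → (45.226,64.544) → (36.225,47.559) → (17.015,46.862), returning to the start.

Shape 4 is a line segment drawn with `<path>`. Its stroke #0000ff means score at S540, F1756. After flipping Y the toolpath is (86.451,77.142) → (62.261,36.175).

Shape 5 is a line segment drawn with `<line>`. Its stroke #ff8800 means engrave at S305, F3258. After flipping Y the toolpath is (64.072,80.932) → (27.274,39.662).

Shape 6 is a circle drawn with `<circle>`. Its stroke #0000ff means score at S540, F1756. After flipping Y the toolpath is (100.736,29.543) → (99.931,32.546) → (97.733,34.744) → (94.730,35.549) → (91.727,34.744) → (89.529,32.546) → (88.724,29.543) → (89.529,26.540) → (91.727,24.342) → (94.730,23.537) → (97.733,24.342) → (99.931,26.540) → (100.736,29.543), returning to the start.

G21
G90
G0 X4.193 Y53.167
M3 S305
G01 X53.838 Y53.167 F3258
G01 X53.838 Y14.106 F3258
G01 X4.193 Y14.106 F3258
G01 X4.193 Y53.167 F3258
M5
G0 X5.338 Y64.614
M3 S305
G01 X17.224 Y64.614 F3258
G01 X17.224 Y9.854 F3258
G01 X5.338 Y9.854 F3258
G01 X5.338 Y64.614 F3258
M5
G0 X17.015 Y46.862
M3 S305
G01 X6.806 Y63.150 F3258
G01 X15.807 Y80.135 F3258
G01 X35.017 Y80.832 F3258
G01 X45.226 Y64.544 F3258
G01 X36.225 Y47.559 F3258
G01 X17.015 Y46.862 F3258
M5
G0 X86.451 Y77.142
M3 S540
G01 X62.261 Y36.175 F1756
M5
G0 X64.072 Y80.932
M3 S305
G01 X27.274 Y39.662 F3258
M5
G0 X100.736 Y29.543
M3 S540
G01 X99.931 Y32.546 F1756
G01 X97.733 Y34.744 F1756
G01 X94.730 Y35.549 F1756
G01 X91.727 Y34.744 F1756
G01 X89.529 Y32.546 F1756
G01 X88.724 Y29.543 F1756
G01 X89.529 Y26.540 F1756
G01 X91.727 Y24.342 F1756
G01 X94.730 Y23.537 F1756
G01 X97.733 Y24.342 F1756
G01 X99.931 Y26.540 F1756
G01 X100.736 Y29.543 F1756
M5
G0 X0.000 Y0.000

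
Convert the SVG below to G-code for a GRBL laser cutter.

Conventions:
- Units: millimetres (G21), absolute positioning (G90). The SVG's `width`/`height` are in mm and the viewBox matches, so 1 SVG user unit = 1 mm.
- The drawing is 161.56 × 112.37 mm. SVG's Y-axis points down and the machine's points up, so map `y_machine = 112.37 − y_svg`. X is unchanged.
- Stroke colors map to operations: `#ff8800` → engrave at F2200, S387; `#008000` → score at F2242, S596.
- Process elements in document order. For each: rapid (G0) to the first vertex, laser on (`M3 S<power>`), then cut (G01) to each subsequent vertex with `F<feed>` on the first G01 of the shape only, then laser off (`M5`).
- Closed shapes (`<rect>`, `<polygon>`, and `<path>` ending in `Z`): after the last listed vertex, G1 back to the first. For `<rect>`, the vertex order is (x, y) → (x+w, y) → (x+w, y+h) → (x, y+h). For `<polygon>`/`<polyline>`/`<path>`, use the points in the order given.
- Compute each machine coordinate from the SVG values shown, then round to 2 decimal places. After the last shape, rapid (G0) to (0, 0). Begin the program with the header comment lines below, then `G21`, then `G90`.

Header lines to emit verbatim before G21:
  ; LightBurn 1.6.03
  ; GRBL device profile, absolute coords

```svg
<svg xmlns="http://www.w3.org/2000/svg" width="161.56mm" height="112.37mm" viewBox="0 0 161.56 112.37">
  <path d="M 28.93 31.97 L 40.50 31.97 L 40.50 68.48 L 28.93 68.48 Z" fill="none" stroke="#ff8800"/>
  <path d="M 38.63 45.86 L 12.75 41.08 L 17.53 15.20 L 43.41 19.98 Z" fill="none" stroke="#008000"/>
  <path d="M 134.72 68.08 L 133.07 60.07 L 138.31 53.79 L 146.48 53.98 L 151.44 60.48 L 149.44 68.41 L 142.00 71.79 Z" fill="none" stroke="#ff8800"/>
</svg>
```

; LightBurn 1.6.03
; GRBL device profile, absolute coords
G21
G90
G0 X28.93 Y80.40
M3 S387
G01 X40.50 Y80.40 F2200
G01 X40.50 Y43.89
G01 X28.93 Y43.89
G01 X28.93 Y80.40
M5
G0 X38.63 Y66.51
M3 S596
G01 X12.75 Y71.29 F2242
G01 X17.53 Y97.17
G01 X43.41 Y92.39
G01 X38.63 Y66.51
M5
G0 X134.72 Y44.29
M3 S387
G01 X133.07 Y52.30 F2200
G01 X138.31 Y58.58
G01 X146.48 Y58.39
G01 X151.44 Y51.89
G01 X149.44 Y43.96
G01 X142.00 Y40.58
G01 X134.72 Y44.29
M5
G0 X0.00 Y0.00

1 u = 1 mm; y_m = 112.37 − y.

[1] `<path>` rectangle, #ff8800→engrave S387 F2200: (28.93,80.40) → (40.50,80.40) → (40.50,43.89) → (28.93,43.89) → (28.93,80.40) (closed)

[2] `<path>` regular polygon, #008000→score S596 F2242: (38.63,66.51) → (12.75,71.29) → (17.53,97.17) → (43.41,92.39) → (38.63,66.51) (closed)

[3] `<path>` regular polygon, #ff8800→engrave S387 F2200: (134.72,44.29) → (133.07,52.30) → (138.31,58.58) → (146.48,58.39) → (151.44,51.89) → (149.44,43.96) → (142.00,40.58) → (134.72,44.29) (closed)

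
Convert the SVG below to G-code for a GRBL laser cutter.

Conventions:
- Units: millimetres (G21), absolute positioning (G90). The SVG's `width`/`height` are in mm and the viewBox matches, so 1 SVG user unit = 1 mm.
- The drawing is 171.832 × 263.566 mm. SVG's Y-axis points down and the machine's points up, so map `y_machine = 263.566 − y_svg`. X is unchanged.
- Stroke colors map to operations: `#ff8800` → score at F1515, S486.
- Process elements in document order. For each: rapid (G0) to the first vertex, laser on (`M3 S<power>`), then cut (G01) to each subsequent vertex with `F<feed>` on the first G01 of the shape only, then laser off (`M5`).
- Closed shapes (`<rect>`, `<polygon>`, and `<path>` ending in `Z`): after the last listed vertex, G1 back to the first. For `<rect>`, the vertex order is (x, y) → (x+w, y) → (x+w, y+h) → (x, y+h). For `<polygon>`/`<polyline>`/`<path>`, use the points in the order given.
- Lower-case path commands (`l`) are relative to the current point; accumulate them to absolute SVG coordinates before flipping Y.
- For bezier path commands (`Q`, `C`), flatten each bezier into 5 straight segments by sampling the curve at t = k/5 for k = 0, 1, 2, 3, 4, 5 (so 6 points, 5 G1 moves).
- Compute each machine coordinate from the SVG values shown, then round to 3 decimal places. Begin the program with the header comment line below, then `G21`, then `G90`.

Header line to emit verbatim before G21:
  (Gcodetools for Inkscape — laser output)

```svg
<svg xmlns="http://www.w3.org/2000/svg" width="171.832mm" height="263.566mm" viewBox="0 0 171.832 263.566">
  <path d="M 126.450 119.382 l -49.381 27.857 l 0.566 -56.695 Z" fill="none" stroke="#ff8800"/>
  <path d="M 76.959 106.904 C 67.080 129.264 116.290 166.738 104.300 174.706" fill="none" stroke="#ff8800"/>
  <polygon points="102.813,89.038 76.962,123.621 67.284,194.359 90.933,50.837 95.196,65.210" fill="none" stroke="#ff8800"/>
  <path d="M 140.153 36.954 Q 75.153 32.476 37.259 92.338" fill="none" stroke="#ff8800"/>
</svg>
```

viewBox `0 0 171.832 263.566` with mm width/height → 1 unit = 1 mm. Flip: y_m = 263.566 − y_svg.

**Shape 1** — `<path>` regular polygon, stroke `#ff8800` → score (S486, F1515). Machine vertices: (126.450,144.184) → (77.069,116.327) → (77.635,173.022) → (126.450,144.184). Closed: final G1 returns to the first vertex.

**Shape 2** — `<path>` cubic bezier, stroke `#ff8800` → score (S486, F1515). Control points (SVG): P0=(76.959,106.904), P1=(67.080,129.264), P2=(116.290,166.738), P3=(104.300,174.706); sampled at t=k/5. Machine vertices: (76.959,156.662) → (77.160,141.789) → (85.768,125.431) → (97.010,109.729) → (105.112,96.825) → (104.300,88.860). Open path.

**Shape 3** — `<polygon>` closed polygon, stroke `#ff8800` → score (S486, F1515). Machine vertices: (102.813,174.528) → (76.962,139.945) → (67.284,69.207) → (90.933,212.729) → (95.196,198.356) → (102.813,174.528). Closed: final G1 returns to the first vertex.

**Shape 4** — `<path>` quadratic bezier, stroke `#ff8800` → score (S486, F1515). Control points (SVG): P0=(140.153,36.954), P1=(75.153,32.476), P2=(37.259,92.338); sampled at t=k/5. Machine vertices: (140.153,226.612) → (115.237,225.830) → (92.490,219.900) → (71.911,208.823) → (53.501,192.599) → (37.259,171.228). Open path.

(Gcodetools for Inkscape — laser output)
G21
G90
G0 X126.450 Y144.184
M3 S486
G01 X77.069 Y116.327 F1515
G01 X77.635 Y173.022
G01 X126.450 Y144.184
M5
G0 X76.959 Y156.662
M3 S486
G01 X77.160 Y141.789 F1515
G01 X85.768 Y125.431
G01 X97.010 Y109.729
G01 X105.112 Y96.825
G01 X104.300 Y88.860
M5
G0 X102.813 Y174.528
M3 S486
G01 X76.962 Y139.945 F1515
G01 X67.284 Y69.207
G01 X90.933 Y212.729
G01 X95.196 Y198.356
G01 X102.813 Y174.528
M5
G0 X140.153 Y226.612
M3 S486
G01 X115.237 Y225.830 F1515
G01 X92.490 Y219.900
G01 X71.911 Y208.823
G01 X53.501 Y192.599
G01 X37.259 Y171.228
M5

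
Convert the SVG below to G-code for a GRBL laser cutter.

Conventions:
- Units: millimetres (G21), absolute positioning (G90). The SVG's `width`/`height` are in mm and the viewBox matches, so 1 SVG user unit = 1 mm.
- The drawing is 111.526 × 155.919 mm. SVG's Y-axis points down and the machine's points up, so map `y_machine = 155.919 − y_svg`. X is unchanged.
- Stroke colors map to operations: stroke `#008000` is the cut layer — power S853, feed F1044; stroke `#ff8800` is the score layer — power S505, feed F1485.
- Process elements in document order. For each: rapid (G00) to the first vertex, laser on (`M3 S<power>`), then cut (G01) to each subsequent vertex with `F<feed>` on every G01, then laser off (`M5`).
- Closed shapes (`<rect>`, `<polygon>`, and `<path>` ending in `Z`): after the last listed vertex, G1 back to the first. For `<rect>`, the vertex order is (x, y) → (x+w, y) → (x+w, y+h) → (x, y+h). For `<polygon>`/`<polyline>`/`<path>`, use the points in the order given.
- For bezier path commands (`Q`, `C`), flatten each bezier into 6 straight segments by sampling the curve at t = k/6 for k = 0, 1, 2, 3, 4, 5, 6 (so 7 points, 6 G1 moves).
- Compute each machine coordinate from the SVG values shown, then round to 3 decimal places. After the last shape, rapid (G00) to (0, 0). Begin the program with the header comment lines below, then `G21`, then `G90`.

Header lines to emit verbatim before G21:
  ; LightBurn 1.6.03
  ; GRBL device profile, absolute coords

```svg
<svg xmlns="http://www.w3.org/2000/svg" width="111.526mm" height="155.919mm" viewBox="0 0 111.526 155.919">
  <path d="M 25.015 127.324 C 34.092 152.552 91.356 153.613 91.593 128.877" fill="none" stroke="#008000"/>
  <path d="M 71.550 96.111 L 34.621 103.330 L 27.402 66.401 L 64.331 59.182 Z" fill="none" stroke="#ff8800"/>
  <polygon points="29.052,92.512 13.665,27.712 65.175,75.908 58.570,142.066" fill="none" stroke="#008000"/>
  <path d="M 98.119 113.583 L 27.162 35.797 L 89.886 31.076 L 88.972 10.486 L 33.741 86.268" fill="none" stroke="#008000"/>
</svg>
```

1 u = 1 mm; y_m = 155.919 − y.

[1] `<path>` cubic bezier, #008000→cut S853 F1044: (25.015,28.595) → (33.082,18.002) → (46.258,11.483) → (61.619,9.082) → (76.244,10.845) → (87.209,16.816) → (91.593,27.042)

[2] `<path>` regular polygon, #ff8800→score S505 F1485: (71.550,59.808) → (34.621,52.589) → (27.402,89.518) → (64.331,96.737) → (71.550,59.808) (closed)

[3] `<polygon>` closed polygon, #008000→cut S853 F1044: (29.052,63.407) → (13.665,128.207) → (65.175,80.011) → (58.570,13.853) → (29.052,63.407) (closed)

[4] `<path>` open polyline, #008000→cut S853 F1044: (98.119,42.336) → (27.162,120.122) → (89.886,124.843) → (88.972,145.433) → (33.741,69.651)

; LightBurn 1.6.03
; GRBL device profile, absolute coords
G21
G90
G00 X25.015 Y28.595
M3 S853
G01 X33.082 Y18.002 F1044
G01 X46.258 Y11.483 F1044
G01 X61.619 Y9.082 F1044
G01 X76.244 Y10.845 F1044
G01 X87.209 Y16.816 F1044
G01 X91.593 Y27.042 F1044
M5
G00 X71.550 Y59.808
M3 S505
G01 X34.621 Y52.589 F1485
G01 X27.402 Y89.518 F1485
G01 X64.331 Y96.737 F1485
G01 X71.550 Y59.808 F1485
M5
G00 X29.052 Y63.407
M3 S853
G01 X13.665 Y128.207 F1044
G01 X65.175 Y80.011 F1044
G01 X58.570 Y13.853 F1044
G01 X29.052 Y63.407 F1044
M5
G00 X98.119 Y42.336
M3 S853
G01 X27.162 Y120.122 F1044
G01 X89.886 Y124.843 F1044
G01 X88.972 Y145.433 F1044
G01 X33.741 Y69.651 F1044
M5
G00 X0.000 Y0.000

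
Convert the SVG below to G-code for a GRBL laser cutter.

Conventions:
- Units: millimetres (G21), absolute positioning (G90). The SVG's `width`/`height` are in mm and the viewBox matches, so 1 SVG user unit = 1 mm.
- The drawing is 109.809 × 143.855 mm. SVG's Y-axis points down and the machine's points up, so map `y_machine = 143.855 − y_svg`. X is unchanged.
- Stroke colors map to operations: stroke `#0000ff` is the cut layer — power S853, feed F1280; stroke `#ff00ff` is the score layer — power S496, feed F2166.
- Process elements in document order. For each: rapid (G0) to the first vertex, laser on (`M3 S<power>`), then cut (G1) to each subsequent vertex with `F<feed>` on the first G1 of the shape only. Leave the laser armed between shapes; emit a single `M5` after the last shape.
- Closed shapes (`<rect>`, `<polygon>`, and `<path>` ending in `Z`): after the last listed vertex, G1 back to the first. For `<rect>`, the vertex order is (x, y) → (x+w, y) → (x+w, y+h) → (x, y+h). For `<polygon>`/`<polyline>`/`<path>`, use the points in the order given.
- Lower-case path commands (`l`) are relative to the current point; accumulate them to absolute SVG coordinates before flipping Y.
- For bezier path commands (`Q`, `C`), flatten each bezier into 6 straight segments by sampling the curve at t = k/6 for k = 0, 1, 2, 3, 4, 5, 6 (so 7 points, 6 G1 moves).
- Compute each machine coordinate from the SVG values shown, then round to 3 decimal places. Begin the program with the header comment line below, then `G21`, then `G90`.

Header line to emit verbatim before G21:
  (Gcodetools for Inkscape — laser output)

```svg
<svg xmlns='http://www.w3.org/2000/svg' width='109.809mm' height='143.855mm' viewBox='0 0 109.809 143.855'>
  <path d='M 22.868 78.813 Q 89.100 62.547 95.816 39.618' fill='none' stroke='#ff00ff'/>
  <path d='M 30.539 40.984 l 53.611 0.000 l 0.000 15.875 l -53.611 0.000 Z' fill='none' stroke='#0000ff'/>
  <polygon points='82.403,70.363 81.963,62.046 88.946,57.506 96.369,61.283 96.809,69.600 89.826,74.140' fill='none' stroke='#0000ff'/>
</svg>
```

(Gcodetools for Inkscape — laser output)
G21
G90
G0 X22.868 Y65.042
M3 S496
G1 X43.292 Y70.649 F2166
G1 X60.410 Y76.626
G1 X74.221 Y82.974
G1 X84.726 Y89.691
G1 X91.924 Y96.779
G1 X95.816 Y104.237
G0 X30.539 Y102.871
M3 S853
G1 X84.150 Y102.871 F1280
G1 X84.150 Y86.996
G1 X30.539 Y86.996
G1 X30.539 Y102.871
G0 X82.403 Y73.492
M3 S853
G1 X81.963 Y81.809 F1280
G1 X88.946 Y86.349
G1 X96.369 Y82.572
G1 X96.809 Y74.255
G1 X89.826 Y69.715
G1 X82.403 Y73.492
M5

1 u = 1 mm; y_m = 143.855 − y.

[1] `<path>` quadratic bezier, #ff00ff→score S496 F2166: (22.868,65.042) → (43.292,70.649) → (60.410,76.626) → (74.221,82.974) → (84.726,89.691) → (91.924,96.779) → (95.816,104.237)

[2] `<path>` rectangle, #0000ff→cut S853 F1280: (30.539,102.871) → (84.150,102.871) → (84.150,86.996) → (30.539,86.996) → (30.539,102.871) (closed)

[3] `<polygon>` regular polygon, #0000ff→cut S853 F1280: (82.403,73.492) → (81.963,81.809) → (88.946,86.349) → (96.369,82.572) → (96.809,74.255) → (89.826,69.715) → (82.403,73.492) (closed)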